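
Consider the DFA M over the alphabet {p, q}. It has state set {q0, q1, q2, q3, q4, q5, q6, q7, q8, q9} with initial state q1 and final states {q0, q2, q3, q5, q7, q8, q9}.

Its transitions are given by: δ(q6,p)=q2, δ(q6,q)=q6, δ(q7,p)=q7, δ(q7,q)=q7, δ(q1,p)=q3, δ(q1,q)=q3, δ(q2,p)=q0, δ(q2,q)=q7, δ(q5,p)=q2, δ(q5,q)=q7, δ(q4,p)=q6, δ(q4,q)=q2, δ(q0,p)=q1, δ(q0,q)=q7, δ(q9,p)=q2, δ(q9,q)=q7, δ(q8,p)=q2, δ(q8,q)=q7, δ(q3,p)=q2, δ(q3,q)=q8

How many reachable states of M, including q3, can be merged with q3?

Reachable states from the start: {q0,q1,q2,q3,q7,q8}. Unreachable: {q4,q5,q6,q9} — drop them.
Initial partition by acceptance: {q0,q2,q3,q7,q8} | {q1}.
Refine {q0,q2,q3,q7,q8} on symbol p: members go to different blocks, giving {q2,q3,q7,q8} and {q0}.
On input p, block {q2,q3,q7,q8} splits into {q3,q7,q8} and {q2}.
Split {q3,q7,q8} by δ(·,p) → {q3,q8} and {q7}.
Split {q3,q8} by δ(·,q) → {q3} and {q8}.
The partition is now stable with 6 blocks: {q3} | {q1} | {q0} | {q2} | {q7} | {q8}.
The equivalence class containing q3 is {q3}, of size 1.

1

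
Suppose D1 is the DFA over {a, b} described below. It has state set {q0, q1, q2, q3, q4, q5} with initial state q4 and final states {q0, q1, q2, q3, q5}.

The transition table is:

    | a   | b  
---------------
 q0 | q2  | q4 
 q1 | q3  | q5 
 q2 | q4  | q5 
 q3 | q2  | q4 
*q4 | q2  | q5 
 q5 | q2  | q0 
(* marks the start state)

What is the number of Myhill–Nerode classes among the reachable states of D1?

4

First remove the unreachable states {q1,q3}; 4 states remain.
P0 = {q0,q2,q5} | {q4}.
On input a, block {q0,q2,q5} splits into {q0,q5} and {q2}.
Refine {q0,q5} on symbol b: members go to different blocks, giving {q0} and {q5}.
The partition is now stable with 4 blocks: {q0} | {q4} | {q2} | {q5}.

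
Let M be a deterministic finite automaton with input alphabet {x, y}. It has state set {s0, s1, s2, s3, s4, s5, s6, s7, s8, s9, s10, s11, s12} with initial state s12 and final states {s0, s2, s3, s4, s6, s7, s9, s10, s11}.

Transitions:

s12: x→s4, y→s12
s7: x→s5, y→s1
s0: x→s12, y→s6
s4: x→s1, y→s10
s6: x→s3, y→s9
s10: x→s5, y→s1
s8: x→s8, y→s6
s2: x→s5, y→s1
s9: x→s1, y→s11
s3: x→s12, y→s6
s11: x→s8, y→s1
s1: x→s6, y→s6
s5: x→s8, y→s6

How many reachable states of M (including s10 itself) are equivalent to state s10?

2

Reachable states from the start: {s1,s3,s4,s5,s6,s8,s9,s10,s11,s12}. Unreachable: {s0,s2,s7} — drop them.
P0 = {s3,s4,s6,s9,s10,s11} | {s1,s5,s8,s12}.
On input x, block {s3,s4,s6,s9,s10,s11} splits into {s3,s4,s9,s10,s11} and {s6}.
Split {s3,s4,s9,s10,s11} by δ(·,y) → {s4,s9} and {s10,s11} and {s3}.
Refine {s1,s5,s8,s12} on symbol x: members go to different blocks, giving {s5,s8} and {s1} and {s12}.
Stable partition: {s4,s9} | {s5,s8} | {s6} | {s10,s11} | {s3} | {s1} | {s12} — 7 equivalence classes.
The equivalence class containing s10 is {s10,s11}, of size 2.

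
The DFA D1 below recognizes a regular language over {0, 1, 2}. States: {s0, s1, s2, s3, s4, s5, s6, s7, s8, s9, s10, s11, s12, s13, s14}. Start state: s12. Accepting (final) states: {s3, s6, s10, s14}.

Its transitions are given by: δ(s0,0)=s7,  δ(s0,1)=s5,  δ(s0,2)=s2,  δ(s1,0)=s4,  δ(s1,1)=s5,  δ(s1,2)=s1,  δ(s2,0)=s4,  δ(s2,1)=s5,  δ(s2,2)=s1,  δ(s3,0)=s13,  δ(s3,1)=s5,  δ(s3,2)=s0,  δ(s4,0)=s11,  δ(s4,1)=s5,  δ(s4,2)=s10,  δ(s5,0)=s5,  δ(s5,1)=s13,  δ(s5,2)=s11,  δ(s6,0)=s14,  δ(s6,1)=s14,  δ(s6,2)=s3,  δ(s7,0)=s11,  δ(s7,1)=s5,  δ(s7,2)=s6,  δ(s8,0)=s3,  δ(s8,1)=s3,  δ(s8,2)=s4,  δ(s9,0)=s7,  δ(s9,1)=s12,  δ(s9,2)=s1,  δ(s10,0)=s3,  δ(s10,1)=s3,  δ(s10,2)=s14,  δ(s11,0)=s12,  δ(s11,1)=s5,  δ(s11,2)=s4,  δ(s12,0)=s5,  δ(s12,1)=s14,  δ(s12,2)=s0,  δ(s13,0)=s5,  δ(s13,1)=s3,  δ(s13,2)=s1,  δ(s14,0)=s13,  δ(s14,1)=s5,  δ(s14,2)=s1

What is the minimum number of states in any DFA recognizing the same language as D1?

7

States {s8,s9} cannot be reached from the start state, so discard them.
Initial partition by acceptance: {s3,s6,s10,s14} | {s0,s1,s2,s4,s5,s7,s11,s12,s13}.
Split {s3,s6,s10,s14} by δ(·,0) → {s3,s14} and {s6,s10}.
Refine {s0,s1,s2,s4,s5,s7,s11,s12,s13} on symbol 1: members go to different blocks, giving {s0,s1,s2,s4,s5,s7,s11} and {s12,s13}.
On input 0, block {s0,s1,s2,s4,s5,s7,s11} splits into {s0,s1,s2,s4,s5,s7} and {s11}.
Refine {s0,s1,s2,s4,s5,s7} on symbol 0: members go to different blocks, giving {s0,s1,s2,s5} and {s4,s7}.
Split {s0,s1,s2,s5} by δ(·,0) → {s0,s1,s2} and {s5}.
No further refinement is possible. Final partition (7 blocks): {s3,s14} | {s0,s1,s2} | {s6,s10} | {s12,s13} | {s11} | {s4,s7} | {s5}.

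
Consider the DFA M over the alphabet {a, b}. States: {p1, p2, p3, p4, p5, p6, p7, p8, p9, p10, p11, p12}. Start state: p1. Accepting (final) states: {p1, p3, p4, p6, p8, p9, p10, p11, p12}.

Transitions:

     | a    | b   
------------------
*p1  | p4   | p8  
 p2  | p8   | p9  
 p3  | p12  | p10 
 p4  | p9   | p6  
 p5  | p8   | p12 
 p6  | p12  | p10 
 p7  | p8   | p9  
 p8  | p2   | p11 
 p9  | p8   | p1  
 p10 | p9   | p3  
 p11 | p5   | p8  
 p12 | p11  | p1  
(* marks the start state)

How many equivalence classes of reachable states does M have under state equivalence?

5

First remove the unreachable states {p7}; 11 states remain.
Initial partition by acceptance: {p1,p3,p4,p6,p8,p9,p10,p11,p12} | {p2,p5}.
Split {p1,p3,p4,p6,p8,p9,p10,p11,p12} by δ(·,a) → {p1,p3,p4,p6,p9,p10,p12} and {p8,p11}.
Split {p1,p3,p4,p6,p9,p10,p12} by δ(·,a) → {p1,p3,p4,p6,p10} and {p9,p12}.
Split {p1,p3,p4,p6,p10} by δ(·,a) → {p3,p4,p6,p10} and {p1}.
The partition is now stable with 5 blocks: {p3,p4,p6,p10} | {p2,p5} | {p8,p11} | {p9,p12} | {p1}.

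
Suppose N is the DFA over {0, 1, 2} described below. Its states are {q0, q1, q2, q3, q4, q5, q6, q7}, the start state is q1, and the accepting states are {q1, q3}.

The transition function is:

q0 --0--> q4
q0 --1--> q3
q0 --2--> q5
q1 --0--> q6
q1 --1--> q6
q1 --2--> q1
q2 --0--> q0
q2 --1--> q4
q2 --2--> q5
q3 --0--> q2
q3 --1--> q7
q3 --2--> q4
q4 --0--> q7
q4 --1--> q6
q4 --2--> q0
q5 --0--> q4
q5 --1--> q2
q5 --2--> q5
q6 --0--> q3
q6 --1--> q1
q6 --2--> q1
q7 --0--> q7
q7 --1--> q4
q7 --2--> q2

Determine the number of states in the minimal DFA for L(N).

All states are reachable from the start state.
P0 = {q1,q3} | {q0,q2,q4,q5,q6,q7}.
Split {q1,q3} by δ(·,2) → {q1} and {q3}.
Refine {q0,q2,q4,q5,q6,q7} on symbol 0: members go to different blocks, giving {q0,q2,q4,q5,q7} and {q6}.
Split {q0,q2,q4,q5,q7} by δ(·,1) → {q2,q5,q7} and {q0} and {q4}.
On input 0, block {q2,q5,q7} splits into {q2} and {q5} and {q7}.
Stable partition: {q1} | {q2} | {q3} | {q6} | {q0} | {q4} | {q5} | {q7} — 8 equivalence classes.

8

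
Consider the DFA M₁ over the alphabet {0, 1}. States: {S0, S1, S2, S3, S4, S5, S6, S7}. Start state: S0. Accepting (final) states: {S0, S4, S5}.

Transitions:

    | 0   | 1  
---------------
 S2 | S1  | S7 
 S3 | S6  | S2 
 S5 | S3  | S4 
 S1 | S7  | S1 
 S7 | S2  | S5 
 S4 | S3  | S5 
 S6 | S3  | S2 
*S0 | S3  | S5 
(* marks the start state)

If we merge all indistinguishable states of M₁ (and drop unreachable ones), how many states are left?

5

All states are reachable from the start state.
P0 = {S0,S4,S5} | {S1,S2,S3,S6,S7}.
Refine {S1,S2,S3,S6,S7} on symbol 1: members go to different blocks, giving {S1,S2,S3,S6} and {S7}.
Refine {S1,S2,S3,S6} on symbol 0: members go to different blocks, giving {S2,S3,S6} and {S1}.
Refine {S2,S3,S6} on symbol 0: members go to different blocks, giving {S3,S6} and {S2}.
No further refinement is possible. Final partition (5 blocks): {S0,S4,S5} | {S3,S6} | {S7} | {S1} | {S2}.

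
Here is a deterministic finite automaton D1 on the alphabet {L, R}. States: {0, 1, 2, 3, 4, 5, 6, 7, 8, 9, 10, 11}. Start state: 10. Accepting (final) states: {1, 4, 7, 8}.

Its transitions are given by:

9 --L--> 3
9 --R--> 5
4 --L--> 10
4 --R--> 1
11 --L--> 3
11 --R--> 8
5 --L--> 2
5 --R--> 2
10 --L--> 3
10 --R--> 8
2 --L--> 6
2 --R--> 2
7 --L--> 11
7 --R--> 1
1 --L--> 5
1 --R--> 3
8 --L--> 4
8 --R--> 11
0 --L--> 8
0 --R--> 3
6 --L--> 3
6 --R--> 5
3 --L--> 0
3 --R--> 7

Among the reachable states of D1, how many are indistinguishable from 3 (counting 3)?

First remove the unreachable states {9}; 11 states remain.
Start with accepting vs non-accepting: {1,4,7,8} | {0,2,3,5,6,10,11}.
On input L, block {1,4,7,8} splits into {1,4,7} and {8}.
Refine {1,4,7} on symbol R: members go to different blocks, giving {4,7} and {1}.
On input L, block {0,2,3,5,6,10,11} splits into {2,3,5,6,10,11} and {0}.
Split {2,3,5,6,10,11} by δ(·,L) → {2,5,6,10,11} and {3}.
On input L, block {2,5,6,10,11} splits into {6,10,11} and {2,5}.
Refine {6,10,11} on symbol R: members go to different blocks, giving {10,11} and {6}.
On input L, block {2,5} splits into {2} and {5}.
The partition is now stable with 9 blocks: {4,7} | {10,11} | {8} | {1} | {0} | {3} | {2} | {6} | {5}.
The equivalence class containing 3 is {3}, of size 1.

1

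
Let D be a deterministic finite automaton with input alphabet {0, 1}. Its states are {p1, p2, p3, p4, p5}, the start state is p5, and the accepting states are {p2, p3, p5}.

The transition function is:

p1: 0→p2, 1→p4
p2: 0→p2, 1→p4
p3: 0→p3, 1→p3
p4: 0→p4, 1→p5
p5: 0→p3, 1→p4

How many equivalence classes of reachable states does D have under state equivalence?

States {p1,p2} cannot be reached from the start state, so discard them.
P0 = {p3,p5} | {p4}.
On input 1, block {p3,p5} splits into {p3} and {p5}.
Stable partition: {p3} | {p4} | {p5} — 3 equivalence classes.

3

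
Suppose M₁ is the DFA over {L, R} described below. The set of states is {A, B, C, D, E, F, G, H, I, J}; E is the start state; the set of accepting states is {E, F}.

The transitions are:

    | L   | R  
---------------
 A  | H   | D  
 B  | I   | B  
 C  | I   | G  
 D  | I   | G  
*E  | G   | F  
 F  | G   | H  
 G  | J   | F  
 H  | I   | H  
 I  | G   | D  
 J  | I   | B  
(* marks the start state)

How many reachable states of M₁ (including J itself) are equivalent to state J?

States {A,C} cannot be reached from the start state, so discard them.
Initial partition by acceptance: {E,F} | {B,D,G,H,I,J}.
Split {E,F} by δ(·,R) → {E} and {F}.
Split {B,D,G,H,I,J} by δ(·,R) → {B,D,H,I,J} and {G}.
Split {B,D,H,I,J} by δ(·,L) → {B,D,H,J} and {I}.
Refine {B,D,H,J} on symbol R: members go to different blocks, giving {B,H,J} and {D}.
Stable partition: {E} | {B,H,J} | {F} | {G} | {I} | {D} — 6 equivalence classes.
The equivalence class containing J is {B,H,J}, of size 3.

3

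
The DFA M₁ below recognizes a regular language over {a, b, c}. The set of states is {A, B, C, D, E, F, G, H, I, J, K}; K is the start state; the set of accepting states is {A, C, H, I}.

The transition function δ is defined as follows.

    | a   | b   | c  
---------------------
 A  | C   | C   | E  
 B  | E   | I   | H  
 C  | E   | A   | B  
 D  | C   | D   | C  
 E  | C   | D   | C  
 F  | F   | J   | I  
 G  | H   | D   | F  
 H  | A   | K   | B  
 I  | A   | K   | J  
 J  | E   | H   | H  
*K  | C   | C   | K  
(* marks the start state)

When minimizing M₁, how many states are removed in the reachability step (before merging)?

Starting at K and following transitions, the reachable set is {A, B, C, D, E, H, I, J, K}. That leaves F, G unreachable — 2 in total.

2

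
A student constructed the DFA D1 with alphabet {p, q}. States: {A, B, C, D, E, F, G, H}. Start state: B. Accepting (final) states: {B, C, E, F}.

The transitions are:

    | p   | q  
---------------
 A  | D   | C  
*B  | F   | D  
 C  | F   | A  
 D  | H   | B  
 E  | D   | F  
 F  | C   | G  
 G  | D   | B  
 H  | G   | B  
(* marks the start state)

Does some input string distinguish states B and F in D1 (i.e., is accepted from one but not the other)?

Reachable states from the start: {A,B,C,D,F,G,H}. Unreachable: {E} — drop them.
Start with accepting vs non-accepting: {B,C,F} | {A,D,G,H}.
The partition is now stable with 2 blocks: {B,C,F} | {A,D,G,H}.
B and F lie in the same block of the stable partition, so they are equivalent — no string distinguishes them.

No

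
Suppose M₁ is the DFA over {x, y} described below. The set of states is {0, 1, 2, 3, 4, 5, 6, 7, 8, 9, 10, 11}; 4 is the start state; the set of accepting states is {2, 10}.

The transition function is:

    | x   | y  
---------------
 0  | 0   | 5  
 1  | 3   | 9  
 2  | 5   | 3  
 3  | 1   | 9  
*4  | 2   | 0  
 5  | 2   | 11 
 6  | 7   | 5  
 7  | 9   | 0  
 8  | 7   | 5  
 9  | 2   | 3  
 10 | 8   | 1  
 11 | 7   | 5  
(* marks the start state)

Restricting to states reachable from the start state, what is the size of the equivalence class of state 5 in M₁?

1

States {6,8,10} cannot be reached from the start state, so discard them.
Initial partition by acceptance: {2} | {0,1,3,4,5,7,9,11}.
On input x, block {0,1,3,4,5,7,9,11} splits into {0,1,3,7,11} and {4,5,9}.
On input x, block {0,1,3,7,11} splits into {0,1,3,11} and {7}.
On input x, block {0,1,3,11} splits into {0,1,3} and {11}.
Split {4,5,9} by δ(·,y) → {4,9} and {5}.
On input y, block {0,1,3} splits into {1,3} and {0}.
On input y, block {4,9} splits into {4} and {9}.
Stable partition: {2} | {1,3} | {4} | {7} | {11} | {5} | {0} | {9} — 8 equivalence classes.
The equivalence class containing 5 is {5}, of size 1.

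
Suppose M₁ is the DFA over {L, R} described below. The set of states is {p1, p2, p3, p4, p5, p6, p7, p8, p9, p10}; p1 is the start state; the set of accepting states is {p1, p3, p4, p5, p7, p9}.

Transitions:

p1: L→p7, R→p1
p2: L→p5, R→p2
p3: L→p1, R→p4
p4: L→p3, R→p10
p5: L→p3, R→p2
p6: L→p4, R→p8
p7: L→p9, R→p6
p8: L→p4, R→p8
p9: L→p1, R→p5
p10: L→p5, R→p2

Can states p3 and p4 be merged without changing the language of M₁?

Every state is reachable, so we keep all 10.
Start with accepting vs non-accepting: {p1,p3,p4,p5,p7,p9} | {p2,p6,p8,p10}.
Split {p1,p3,p4,p5,p7,p9} by δ(·,R) → {p1,p3,p9} and {p4,p5,p7}.
Split {p1,p3,p9} by δ(·,L) → {p3,p9} and {p1}.
The partition is now stable with 4 blocks: {p3,p9} | {p2,p6,p8,p10} | {p4,p5,p7} | {p1}.
p3 and p4 end up in different blocks, so they are distinguishable. For instance, the string 'R' is accepted from only p3.

No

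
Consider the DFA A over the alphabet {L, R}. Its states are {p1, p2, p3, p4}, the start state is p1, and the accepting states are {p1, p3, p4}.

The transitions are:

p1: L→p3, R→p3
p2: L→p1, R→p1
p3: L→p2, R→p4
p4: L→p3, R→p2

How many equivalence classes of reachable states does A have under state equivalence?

Every state is reachable, so we keep all 4.
P0 = {p1,p3,p4} | {p2}.
On input L, block {p1,p3,p4} splits into {p1,p4} and {p3}.
Split {p1,p4} by δ(·,R) → {p1} and {p4}.
Stable partition: {p1} | {p2} | {p3} | {p4} — 4 equivalence classes.

4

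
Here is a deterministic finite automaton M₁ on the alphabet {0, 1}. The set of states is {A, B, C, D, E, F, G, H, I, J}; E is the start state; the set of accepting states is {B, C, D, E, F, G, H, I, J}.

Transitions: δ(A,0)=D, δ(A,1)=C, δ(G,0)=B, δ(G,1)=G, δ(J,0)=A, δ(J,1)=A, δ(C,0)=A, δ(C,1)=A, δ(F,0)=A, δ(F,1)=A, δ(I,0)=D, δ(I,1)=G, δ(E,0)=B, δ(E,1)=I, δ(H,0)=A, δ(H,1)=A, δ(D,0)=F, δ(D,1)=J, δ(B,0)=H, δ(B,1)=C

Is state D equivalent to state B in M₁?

Start with accepting vs non-accepting: {B,C,D,E,F,G,H,I,J} | {A}.
Split {B,C,D,E,F,G,H,I,J} by δ(·,0) → {B,D,E,G,I} and {C,F,H,J}.
Split {B,D,E,G,I} by δ(·,0) → {E,G,I} and {B,D}.
No further refinement is possible. Final partition (4 blocks): {E,G,I} | {A} | {C,F,H,J} | {B,D}.
D and B lie in the same block of the stable partition, so they are equivalent — no string distinguishes them.

Yes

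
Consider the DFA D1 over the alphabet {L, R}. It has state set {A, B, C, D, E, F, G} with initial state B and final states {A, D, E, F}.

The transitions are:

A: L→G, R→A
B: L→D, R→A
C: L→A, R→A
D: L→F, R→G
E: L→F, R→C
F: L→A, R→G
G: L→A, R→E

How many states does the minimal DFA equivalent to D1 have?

Every state is reachable, so we keep all 7.
Start with accepting vs non-accepting: {A,D,E,F} | {B,C,G}.
Split {A,D,E,F} by δ(·,L) → {D,E,F} and {A}.
On input L, block {D,E,F} splits into {D,E} and {F}.
On input L, block {B,C,G} splits into {C,G} and {B}.
Refine {C,G} on symbol R: members go to different blocks, giving {C} and {G}.
Refine {D,E} on symbol R: members go to different blocks, giving {D} and {E}.
The partition is now stable with 7 blocks: {D} | {C} | {A} | {F} | {B} | {G} | {E}.

7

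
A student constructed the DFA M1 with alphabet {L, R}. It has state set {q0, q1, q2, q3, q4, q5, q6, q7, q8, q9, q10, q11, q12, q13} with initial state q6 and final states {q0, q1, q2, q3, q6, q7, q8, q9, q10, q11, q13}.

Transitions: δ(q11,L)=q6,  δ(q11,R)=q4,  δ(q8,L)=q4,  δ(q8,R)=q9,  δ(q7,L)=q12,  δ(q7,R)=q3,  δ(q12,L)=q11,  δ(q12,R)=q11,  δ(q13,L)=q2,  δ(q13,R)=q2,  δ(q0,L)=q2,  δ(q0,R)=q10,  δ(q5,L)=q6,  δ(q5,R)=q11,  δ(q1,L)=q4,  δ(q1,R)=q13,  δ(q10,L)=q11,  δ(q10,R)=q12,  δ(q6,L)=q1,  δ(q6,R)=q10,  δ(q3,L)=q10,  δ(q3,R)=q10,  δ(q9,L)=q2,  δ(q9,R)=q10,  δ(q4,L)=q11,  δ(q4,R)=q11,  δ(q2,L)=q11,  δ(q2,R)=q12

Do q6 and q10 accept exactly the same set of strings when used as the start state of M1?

States {q0,q3,q5,q7,q8,q9} cannot be reached from the start state, so discard them.
Start with accepting vs non-accepting: {q1,q2,q6,q10,q11,q13} | {q4,q12}.
On input L, block {q1,q2,q6,q10,q11,q13} splits into {q2,q6,q10,q11,q13} and {q1}.
On input L, block {q2,q6,q10,q11,q13} splits into {q2,q10,q11,q13} and {q6}.
Refine {q2,q10,q11,q13} on symbol L: members go to different blocks, giving {q2,q10,q13} and {q11}.
Split {q2,q10,q13} by δ(·,L) → {q2,q10} and {q13}.
The partition is now stable with 6 blocks: {q2,q10} | {q4,q12} | {q1} | {q6} | {q11} | {q13}.
q6 and q10 end up in different blocks, so they are distinguishable. For instance, the string 'R' is accepted from only q6.

No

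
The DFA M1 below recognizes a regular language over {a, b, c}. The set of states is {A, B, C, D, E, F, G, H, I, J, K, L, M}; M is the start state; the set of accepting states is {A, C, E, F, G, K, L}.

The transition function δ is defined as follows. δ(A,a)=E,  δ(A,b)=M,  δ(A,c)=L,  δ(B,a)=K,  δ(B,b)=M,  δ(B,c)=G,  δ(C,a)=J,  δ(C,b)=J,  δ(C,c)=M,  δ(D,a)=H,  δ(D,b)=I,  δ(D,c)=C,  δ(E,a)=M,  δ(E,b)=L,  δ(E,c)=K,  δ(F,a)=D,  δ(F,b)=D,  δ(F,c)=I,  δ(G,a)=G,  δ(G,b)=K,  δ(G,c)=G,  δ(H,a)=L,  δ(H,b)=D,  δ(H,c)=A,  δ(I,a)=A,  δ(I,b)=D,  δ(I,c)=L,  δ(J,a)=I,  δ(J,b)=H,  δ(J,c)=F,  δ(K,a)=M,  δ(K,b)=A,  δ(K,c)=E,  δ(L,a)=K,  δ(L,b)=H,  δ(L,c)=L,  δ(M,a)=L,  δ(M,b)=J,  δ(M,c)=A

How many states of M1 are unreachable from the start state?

2

Starting at M and following transitions, the reachable set is {A, C, D, E, F, H, I, J, K, L, M}. That leaves B, G unreachable — 2 in total.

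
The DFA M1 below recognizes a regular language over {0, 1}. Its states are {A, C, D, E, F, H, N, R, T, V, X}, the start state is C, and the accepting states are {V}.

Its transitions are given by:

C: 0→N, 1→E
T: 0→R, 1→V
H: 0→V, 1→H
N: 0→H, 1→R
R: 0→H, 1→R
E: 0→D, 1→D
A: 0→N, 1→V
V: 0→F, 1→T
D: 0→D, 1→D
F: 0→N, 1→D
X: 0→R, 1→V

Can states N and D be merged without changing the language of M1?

States {A,X} cannot be reached from the start state, so discard them.
P0 = {V} | {C,D,E,F,H,N,R,T}.
Refine {C,D,E,F,H,N,R,T} on symbol 0: members go to different blocks, giving {C,D,E,F,N,R,T} and {H}.
On input 0, block {C,D,E,F,N,R,T} splits into {C,D,E,F,T} and {N,R}.
On input 0, block {C,D,E,F,T} splits into {C,F,T} and {D,E}.
Refine {C,F,T} on symbol 1: members go to different blocks, giving {C,F} and {T}.
No further refinement is possible. Final partition (6 blocks): {V} | {C,F} | {H} | {N,R} | {D,E} | {T}.
N and D end up in different blocks, so they are distinguishable. For instance, the string '00' is accepted from only N.

No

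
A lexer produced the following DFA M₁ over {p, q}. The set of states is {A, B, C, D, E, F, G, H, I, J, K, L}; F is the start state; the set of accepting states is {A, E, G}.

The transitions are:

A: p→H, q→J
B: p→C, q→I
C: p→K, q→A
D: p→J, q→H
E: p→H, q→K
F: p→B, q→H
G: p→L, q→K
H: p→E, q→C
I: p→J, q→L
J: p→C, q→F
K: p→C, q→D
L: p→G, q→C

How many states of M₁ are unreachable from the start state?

Exploring from F, all states are eventually visited, so none are unreachable.

0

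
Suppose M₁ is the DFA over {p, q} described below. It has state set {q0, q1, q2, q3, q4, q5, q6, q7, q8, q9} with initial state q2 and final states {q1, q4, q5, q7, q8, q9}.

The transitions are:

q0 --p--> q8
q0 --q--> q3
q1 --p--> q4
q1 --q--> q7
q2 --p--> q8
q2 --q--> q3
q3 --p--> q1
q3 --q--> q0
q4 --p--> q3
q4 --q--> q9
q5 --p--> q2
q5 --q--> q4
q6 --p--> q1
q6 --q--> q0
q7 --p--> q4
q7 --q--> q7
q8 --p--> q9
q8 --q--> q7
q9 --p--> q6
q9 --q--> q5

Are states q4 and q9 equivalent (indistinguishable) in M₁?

Yes

P0 = {q1,q4,q5,q7,q8,q9} | {q0,q2,q3,q6}.
Split {q1,q4,q5,q7,q8,q9} by δ(·,p) → {q1,q7,q8} and {q4,q5,q9}.
The partition is now stable with 3 blocks: {q1,q7,q8} | {q0,q2,q3,q6} | {q4,q5,q9}.
q4 and q9 lie in the same block of the stable partition, so they are equivalent — no string distinguishes them.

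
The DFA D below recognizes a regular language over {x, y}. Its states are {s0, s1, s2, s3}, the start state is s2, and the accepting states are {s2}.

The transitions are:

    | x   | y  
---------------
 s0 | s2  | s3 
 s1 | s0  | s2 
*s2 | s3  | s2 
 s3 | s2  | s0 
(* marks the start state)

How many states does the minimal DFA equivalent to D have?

Reachable states from the start: {s0,s2,s3}. Unreachable: {s1} — drop them.
P0 = {s2} | {s0,s3}.
The partition is now stable with 2 blocks: {s2} | {s0,s3}.

2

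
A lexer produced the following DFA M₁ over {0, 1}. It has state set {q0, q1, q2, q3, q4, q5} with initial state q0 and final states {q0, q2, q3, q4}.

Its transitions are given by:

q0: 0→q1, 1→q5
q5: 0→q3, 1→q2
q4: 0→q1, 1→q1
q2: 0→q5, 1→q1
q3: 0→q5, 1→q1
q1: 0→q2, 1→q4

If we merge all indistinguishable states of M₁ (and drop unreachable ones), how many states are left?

2

Start with accepting vs non-accepting: {q0,q2,q3,q4} | {q1,q5}.
Stable partition: {q0,q2,q3,q4} | {q1,q5} — 2 equivalence classes.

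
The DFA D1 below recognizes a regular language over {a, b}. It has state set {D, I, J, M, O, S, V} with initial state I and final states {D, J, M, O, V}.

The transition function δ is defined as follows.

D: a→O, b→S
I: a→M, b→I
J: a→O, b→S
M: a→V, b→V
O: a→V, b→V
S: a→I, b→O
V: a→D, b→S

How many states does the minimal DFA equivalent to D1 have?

Reachable states from the start: {D,I,M,O,S,V}. Unreachable: {J} — drop them.
Initial partition by acceptance: {D,M,O,V} | {I,S}.
On input b, block {D,M,O,V} splits into {D,V} and {M,O}.
On input a, block {D,V} splits into {V} and {D}.
Refine {I,S} on symbol a: members go to different blocks, giving {I} and {S}.
The partition is now stable with 5 blocks: {V} | {I} | {M,O} | {D} | {S}.

5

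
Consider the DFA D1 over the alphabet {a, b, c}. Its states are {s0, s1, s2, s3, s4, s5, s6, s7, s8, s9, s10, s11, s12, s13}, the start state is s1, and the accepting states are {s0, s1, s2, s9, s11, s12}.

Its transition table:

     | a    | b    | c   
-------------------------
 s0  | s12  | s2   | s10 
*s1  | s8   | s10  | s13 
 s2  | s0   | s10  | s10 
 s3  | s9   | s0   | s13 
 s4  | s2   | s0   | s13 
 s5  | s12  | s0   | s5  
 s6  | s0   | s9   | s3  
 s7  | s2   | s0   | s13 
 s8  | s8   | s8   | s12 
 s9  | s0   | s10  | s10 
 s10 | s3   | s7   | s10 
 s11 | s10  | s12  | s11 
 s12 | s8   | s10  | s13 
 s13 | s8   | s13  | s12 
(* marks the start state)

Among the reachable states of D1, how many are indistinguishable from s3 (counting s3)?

First remove the unreachable states {s4,s5,s6,s11}; 10 states remain.
P0 = {s0,s1,s2,s9,s12} | {s3,s7,s8,s10,s13}.
Refine {s0,s1,s2,s9,s12} on symbol a: members go to different blocks, giving {s0,s2,s9} and {s1,s12}.
Split {s0,s2,s9} by δ(·,a) → {s2,s9} and {s0}.
Refine {s3,s7,s8,s10,s13} on symbol a: members go to different blocks, giving {s8,s10,s13} and {s3,s7}.
Split {s8,s10,s13} by δ(·,a) → {s8,s13} and {s10}.
Stable partition: {s2,s9} | {s8,s13} | {s1,s12} | {s0} | {s3,s7} | {s10} — 6 equivalence classes.
State s3 belongs to the block {s3,s7}, which has 2 states.

2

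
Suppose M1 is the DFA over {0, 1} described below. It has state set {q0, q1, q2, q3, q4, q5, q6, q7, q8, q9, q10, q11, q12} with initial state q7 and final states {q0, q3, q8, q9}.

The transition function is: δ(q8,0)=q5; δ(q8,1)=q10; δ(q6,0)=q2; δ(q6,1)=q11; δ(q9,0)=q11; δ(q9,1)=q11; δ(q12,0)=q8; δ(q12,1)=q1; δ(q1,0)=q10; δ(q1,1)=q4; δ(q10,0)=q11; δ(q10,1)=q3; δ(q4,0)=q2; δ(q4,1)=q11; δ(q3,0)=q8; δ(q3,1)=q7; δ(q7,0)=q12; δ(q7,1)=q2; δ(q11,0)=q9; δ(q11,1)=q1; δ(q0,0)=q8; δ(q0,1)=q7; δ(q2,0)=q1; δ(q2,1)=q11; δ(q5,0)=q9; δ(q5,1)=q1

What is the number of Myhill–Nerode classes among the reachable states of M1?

First remove the unreachable states {q0,q6}; 11 states remain.
Initial partition by acceptance: {q3,q8,q9} | {q1,q2,q4,q5,q7,q10,q11,q12}.
On input 0, block {q3,q8,q9} splits into {q8,q9} and {q3}.
Refine {q1,q2,q4,q5,q7,q10,q11,q12} on symbol 0: members go to different blocks, giving {q1,q2,q4,q7,q10} and {q5,q11,q12}.
On input 1, block {q8,q9} splits into {q8} and {q9}.
Refine {q1,q2,q4,q7,q10} on symbol 0: members go to different blocks, giving {q1,q2,q4} and {q7,q10}.
Refine {q1,q2,q4} on symbol 0: members go to different blocks, giving {q2,q4} and {q1}.
On input 0, block {q2,q4} splits into {q2} and {q4}.
Refine {q5,q11,q12} on symbol 0: members go to different blocks, giving {q5,q11} and {q12}.
Split {q7,q10} by δ(·,0) → {q7} and {q10}.
No further refinement is possible. Final partition (10 blocks): {q8} | {q2} | {q3} | {q5,q11} | {q9} | {q7} | {q1} | {q4} | {q12} | {q10}.

10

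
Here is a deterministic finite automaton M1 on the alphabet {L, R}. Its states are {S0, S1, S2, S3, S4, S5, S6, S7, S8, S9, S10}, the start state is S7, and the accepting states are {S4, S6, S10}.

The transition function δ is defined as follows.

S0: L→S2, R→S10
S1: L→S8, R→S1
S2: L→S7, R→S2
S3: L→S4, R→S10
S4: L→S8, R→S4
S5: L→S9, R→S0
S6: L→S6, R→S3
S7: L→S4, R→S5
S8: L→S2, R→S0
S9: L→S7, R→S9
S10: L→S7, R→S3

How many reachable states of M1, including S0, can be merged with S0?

1

First remove the unreachable states {S1,S6}; 9 states remain.
P0 = {S4,S10} | {S0,S2,S3,S5,S7,S8,S9}.
On input R, block {S4,S10} splits into {S4} and {S10}.
Refine {S0,S2,S3,S5,S7,S8,S9} on symbol L: members go to different blocks, giving {S0,S2,S5,S8,S9} and {S3,S7}.
Refine {S0,S2,S5,S8,S9} on symbol L: members go to different blocks, giving {S0,S5,S8} and {S2,S9}.
Split {S0,S5,S8} by δ(·,R) → {S5,S8} and {S0}.
On input R, block {S3,S7} splits into {S3} and {S7}.
No further refinement is possible. Final partition (7 blocks): {S4} | {S5,S8} | {S10} | {S3} | {S2,S9} | {S0} | {S7}.
State S0 belongs to the block {S0}, which has 1 states.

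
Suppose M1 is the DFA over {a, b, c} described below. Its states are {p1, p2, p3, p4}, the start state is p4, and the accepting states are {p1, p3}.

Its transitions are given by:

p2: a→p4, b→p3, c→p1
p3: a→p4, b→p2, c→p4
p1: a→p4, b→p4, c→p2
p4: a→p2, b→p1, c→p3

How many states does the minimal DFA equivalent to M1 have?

2

Initial partition by acceptance: {p1,p3} | {p2,p4}.
The partition is now stable with 2 blocks: {p1,p3} | {p2,p4}.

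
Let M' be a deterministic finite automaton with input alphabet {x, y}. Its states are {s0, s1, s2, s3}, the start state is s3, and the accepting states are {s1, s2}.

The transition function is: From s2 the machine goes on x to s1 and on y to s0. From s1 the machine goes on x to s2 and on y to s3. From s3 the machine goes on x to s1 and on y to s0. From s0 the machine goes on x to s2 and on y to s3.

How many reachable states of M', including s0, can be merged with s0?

2

Every state is reachable, so we keep all 4.
Start with accepting vs non-accepting: {s1,s2} | {s0,s3}.
Stable partition: {s1,s2} | {s0,s3} — 2 equivalence classes.
The equivalence class containing s0 is {s0,s3}, of size 2.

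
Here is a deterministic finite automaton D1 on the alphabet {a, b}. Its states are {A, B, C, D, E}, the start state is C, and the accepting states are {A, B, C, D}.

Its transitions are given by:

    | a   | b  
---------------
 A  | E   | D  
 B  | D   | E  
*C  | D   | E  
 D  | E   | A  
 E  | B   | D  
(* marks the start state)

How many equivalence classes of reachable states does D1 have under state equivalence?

All states are reachable from the start state.
P0 = {A,B,C,D} | {E}.
Split {A,B,C,D} by δ(·,a) → {A,D} and {B,C}.
The partition is now stable with 3 blocks: {A,D} | {E} | {B,C}.

3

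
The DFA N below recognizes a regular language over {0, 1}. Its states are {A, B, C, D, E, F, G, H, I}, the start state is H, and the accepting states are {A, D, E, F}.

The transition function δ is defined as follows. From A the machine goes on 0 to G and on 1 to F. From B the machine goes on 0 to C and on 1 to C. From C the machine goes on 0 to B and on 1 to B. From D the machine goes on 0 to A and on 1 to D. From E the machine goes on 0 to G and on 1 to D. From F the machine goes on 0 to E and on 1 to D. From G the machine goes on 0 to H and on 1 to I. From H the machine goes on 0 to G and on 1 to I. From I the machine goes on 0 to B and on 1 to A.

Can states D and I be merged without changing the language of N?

Every state is reachable, so we keep all 9.
Initial partition by acceptance: {A,D,E,F} | {B,C,G,H,I}.
On input 0, block {A,D,E,F} splits into {A,E} and {D,F}.
Refine {B,C,G,H,I} on symbol 1: members go to different blocks, giving {B,C,G,H} and {I}.
Refine {B,C,G,H} on symbol 1: members go to different blocks, giving {B,C} and {G,H}.
No further refinement is possible. Final partition (5 blocks): {A,E} | {B,C} | {D,F} | {I} | {G,H}.
D and I end up in different blocks, so they are distinguishable. For instance, the string 'ε' is accepted from only D.

No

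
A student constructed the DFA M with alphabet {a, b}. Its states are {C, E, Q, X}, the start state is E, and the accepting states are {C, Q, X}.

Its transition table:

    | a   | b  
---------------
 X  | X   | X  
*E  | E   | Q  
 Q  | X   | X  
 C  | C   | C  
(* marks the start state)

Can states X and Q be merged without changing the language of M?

Yes

Reachable states from the start: {E,Q,X}. Unreachable: {C} — drop them.
Start with accepting vs non-accepting: {Q,X} | {E}.
The partition is now stable with 2 blocks: {Q,X} | {E}.
X and Q lie in the same block of the stable partition, so they are equivalent — no string distinguishes them.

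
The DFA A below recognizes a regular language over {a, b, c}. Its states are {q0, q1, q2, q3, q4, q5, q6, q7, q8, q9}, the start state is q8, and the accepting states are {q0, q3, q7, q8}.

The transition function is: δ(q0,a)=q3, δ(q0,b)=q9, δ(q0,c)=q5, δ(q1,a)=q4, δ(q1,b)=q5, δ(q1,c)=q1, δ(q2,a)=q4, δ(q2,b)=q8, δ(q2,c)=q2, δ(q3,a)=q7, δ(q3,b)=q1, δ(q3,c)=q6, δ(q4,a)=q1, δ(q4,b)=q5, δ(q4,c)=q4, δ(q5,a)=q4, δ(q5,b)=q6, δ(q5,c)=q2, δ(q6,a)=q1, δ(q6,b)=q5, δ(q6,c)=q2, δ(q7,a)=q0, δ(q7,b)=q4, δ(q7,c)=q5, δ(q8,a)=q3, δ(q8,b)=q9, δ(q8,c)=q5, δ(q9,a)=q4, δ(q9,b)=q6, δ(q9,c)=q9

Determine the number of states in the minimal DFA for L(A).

All states are reachable from the start state.
P0 = {q0,q3,q7,q8} | {q1,q2,q4,q5,q6,q9}.
Refine {q1,q2,q4,q5,q6,q9} on symbol b: members go to different blocks, giving {q1,q4,q5,q6,q9} and {q2}.
On input c, block {q1,q4,q5,q6,q9} splits into {q1,q4,q9} and {q5,q6}.
No further refinement is possible. Final partition (4 blocks): {q0,q3,q7,q8} | {q1,q4,q9} | {q2} | {q5,q6}.

4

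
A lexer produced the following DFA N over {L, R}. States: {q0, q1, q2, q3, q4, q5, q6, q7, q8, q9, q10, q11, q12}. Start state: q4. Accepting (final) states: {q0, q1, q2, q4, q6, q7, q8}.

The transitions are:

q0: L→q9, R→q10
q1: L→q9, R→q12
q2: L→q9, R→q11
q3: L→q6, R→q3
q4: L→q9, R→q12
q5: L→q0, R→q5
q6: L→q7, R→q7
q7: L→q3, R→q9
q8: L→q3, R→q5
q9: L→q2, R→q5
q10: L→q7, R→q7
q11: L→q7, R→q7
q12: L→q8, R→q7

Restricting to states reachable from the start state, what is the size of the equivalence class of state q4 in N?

Reachable states from the start: {q0,q2,q3,q4,q5,q6,q7,q8,q9,q10,q11,q12}. Unreachable: {q1} — drop them.
Start with accepting vs non-accepting: {q0,q2,q4,q6,q7,q8} | {q3,q5,q9,q10,q11,q12}.
On input L, block {q0,q2,q4,q6,q7,q8} splits into {q0,q2,q4,q7,q8} and {q6}.
On input L, block {q3,q5,q9,q10,q11,q12} splits into {q5,q9,q10,q11,q12} and {q3}.
Split {q0,q2,q4,q7,q8} by δ(·,L) → {q0,q2,q4} and {q7,q8}.
Split {q5,q9,q10,q11,q12} by δ(·,L) → {q10,q11,q12} and {q5,q9}.
No further refinement is possible. Final partition (6 blocks): {q0,q2,q4} | {q10,q11,q12} | {q6} | {q3} | {q7,q8} | {q5,q9}.
State q4 belongs to the block {q0,q2,q4}, which has 3 states.

3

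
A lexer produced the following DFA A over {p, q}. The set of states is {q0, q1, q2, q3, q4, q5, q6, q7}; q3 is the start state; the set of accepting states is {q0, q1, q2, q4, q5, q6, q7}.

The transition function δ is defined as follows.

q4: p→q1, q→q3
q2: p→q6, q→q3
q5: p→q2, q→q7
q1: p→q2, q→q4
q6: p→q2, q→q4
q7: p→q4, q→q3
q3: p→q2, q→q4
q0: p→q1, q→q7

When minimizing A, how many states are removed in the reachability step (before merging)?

No path from q3 leads to q0, q5, q7; the other 5 states are all reachable.

3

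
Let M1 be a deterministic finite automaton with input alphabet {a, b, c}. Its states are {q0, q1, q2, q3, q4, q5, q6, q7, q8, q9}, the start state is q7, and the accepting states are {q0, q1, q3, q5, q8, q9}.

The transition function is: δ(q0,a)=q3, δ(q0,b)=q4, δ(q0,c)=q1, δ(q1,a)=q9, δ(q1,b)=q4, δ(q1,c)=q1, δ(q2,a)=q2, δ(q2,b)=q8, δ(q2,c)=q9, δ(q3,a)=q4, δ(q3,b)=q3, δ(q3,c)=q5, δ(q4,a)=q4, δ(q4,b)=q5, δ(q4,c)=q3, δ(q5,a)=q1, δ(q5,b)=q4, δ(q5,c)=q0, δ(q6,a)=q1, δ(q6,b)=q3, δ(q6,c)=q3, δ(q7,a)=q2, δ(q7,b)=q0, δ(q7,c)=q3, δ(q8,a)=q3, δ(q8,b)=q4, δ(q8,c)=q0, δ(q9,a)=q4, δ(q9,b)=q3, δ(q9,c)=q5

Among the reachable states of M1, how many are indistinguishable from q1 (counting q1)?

3

Reachable states from the start: {q0,q1,q2,q3,q4,q5,q7,q8,q9}. Unreachable: {q6} — drop them.
P0 = {q0,q1,q3,q5,q8,q9} | {q2,q4,q7}.
Refine {q0,q1,q3,q5,q8,q9} on symbol a: members go to different blocks, giving {q0,q1,q5,q8} and {q3,q9}.
Refine {q0,q1,q5,q8} on symbol a: members go to different blocks, giving {q0,q1,q8} and {q5}.
Split {q2,q4,q7} by δ(·,b) → {q2,q7} and {q4}.
The partition is now stable with 5 blocks: {q0,q1,q8} | {q2,q7} | {q3,q9} | {q5} | {q4}.
The equivalence class containing q1 is {q0,q1,q8}, of size 3.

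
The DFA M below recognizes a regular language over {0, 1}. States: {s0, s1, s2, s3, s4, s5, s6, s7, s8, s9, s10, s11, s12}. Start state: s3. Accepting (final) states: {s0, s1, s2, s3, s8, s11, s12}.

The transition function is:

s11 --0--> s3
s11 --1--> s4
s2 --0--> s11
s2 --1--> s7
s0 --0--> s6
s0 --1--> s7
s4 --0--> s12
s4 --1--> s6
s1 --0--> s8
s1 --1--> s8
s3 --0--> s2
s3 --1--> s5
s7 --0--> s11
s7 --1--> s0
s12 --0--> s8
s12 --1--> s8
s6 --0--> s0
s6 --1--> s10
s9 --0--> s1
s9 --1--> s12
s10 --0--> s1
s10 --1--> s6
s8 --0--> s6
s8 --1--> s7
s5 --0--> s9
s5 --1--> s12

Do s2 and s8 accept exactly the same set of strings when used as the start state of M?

No

Every state is reachable, so we keep all 13.
Start with accepting vs non-accepting: {s0,s1,s2,s3,s8,s11,s12} | {s4,s5,s6,s7,s9,s10}.
On input 0, block {s0,s1,s2,s3,s8,s11,s12} splits into {s1,s2,s3,s11,s12} and {s0,s8}.
On input 0, block {s1,s2,s3,s11,s12} splits into {s2,s3,s11} and {s1,s12}.
Split {s4,s5,s6,s7,s9,s10} by δ(·,0) → {s4,s9,s10} and {s5} and {s6} and {s7}.
Split {s2,s3,s11} by δ(·,1) → {s2} and {s3} and {s11}.
On input 1, block {s4,s9,s10} splits into {s4,s10} and {s9}.
Stable partition: {s2} | {s4,s10} | {s0,s8} | {s1,s12} | {s5} | {s6} | {s7} | {s3} | {s11} | {s9} — 10 equivalence classes.
s2 and s8 end up in different blocks, so they are distinguishable. For instance, the string '0' is accepted from only s2.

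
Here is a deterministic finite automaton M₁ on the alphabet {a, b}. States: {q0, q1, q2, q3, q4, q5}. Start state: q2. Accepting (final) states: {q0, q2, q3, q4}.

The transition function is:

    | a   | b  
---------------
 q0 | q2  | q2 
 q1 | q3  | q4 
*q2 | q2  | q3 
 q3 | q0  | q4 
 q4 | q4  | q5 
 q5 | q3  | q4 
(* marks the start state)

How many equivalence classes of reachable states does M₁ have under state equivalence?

5

First remove the unreachable states {q1}; 5 states remain.
P0 = {q0,q2,q3,q4} | {q5}.
Split {q0,q2,q3,q4} by δ(·,b) → {q0,q2,q3} and {q4}.
On input b, block {q0,q2,q3} splits into {q0,q2} and {q3}.
Split {q0,q2} by δ(·,b) → {q0} and {q2}.
The partition is now stable with 5 blocks: {q0} | {q5} | {q4} | {q3} | {q2}.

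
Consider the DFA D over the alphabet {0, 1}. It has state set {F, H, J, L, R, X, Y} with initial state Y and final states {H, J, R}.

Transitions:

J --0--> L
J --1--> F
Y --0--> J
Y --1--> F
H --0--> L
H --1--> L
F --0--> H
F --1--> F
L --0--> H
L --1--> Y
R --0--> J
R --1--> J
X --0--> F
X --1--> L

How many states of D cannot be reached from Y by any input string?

No path from Y leads to R, X; the other 5 states are all reachable.

2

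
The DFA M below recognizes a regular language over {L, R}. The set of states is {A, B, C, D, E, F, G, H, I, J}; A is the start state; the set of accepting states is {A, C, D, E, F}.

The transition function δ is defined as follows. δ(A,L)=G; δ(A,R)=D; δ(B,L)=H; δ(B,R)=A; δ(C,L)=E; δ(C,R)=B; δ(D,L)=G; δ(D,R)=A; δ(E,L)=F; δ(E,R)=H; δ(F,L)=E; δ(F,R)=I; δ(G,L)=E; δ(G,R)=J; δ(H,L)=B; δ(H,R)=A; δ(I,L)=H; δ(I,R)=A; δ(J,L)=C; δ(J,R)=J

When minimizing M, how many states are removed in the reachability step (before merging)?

Every one of the 10 states is reachable from A.

0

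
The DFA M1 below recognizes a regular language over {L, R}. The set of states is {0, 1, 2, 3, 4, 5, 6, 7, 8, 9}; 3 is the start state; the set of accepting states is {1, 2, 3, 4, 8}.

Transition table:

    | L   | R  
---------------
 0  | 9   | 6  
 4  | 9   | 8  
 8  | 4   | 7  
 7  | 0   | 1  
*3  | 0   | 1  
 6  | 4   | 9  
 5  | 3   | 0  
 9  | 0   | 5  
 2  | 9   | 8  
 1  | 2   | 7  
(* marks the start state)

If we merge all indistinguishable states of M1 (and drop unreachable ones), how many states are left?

5

Start with accepting vs non-accepting: {1,2,3,4,8} | {0,5,6,7,9}.
Split {1,2,3,4,8} by δ(·,L) → {2,3,4} and {1,8}.
On input L, block {0,5,6,7,9} splits into {0,7,9} and {5,6}.
On input R, block {0,7,9} splits into {0,9} and {7}.
No further refinement is possible. Final partition (5 blocks): {2,3,4} | {0,9} | {1,8} | {5,6} | {7}.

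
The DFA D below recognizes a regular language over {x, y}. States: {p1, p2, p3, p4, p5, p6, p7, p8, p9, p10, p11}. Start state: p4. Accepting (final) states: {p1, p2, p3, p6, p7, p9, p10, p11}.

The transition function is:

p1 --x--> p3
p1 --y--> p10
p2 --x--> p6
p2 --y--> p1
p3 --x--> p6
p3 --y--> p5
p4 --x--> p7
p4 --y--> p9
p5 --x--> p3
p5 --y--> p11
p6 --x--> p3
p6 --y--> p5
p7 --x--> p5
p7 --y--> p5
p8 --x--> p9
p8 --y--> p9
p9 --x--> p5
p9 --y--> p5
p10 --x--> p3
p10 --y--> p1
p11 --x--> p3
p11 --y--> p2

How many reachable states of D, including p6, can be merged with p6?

First remove the unreachable states {p8}; 10 states remain.
Initial partition by acceptance: {p1,p2,p3,p6,p7,p9,p10,p11} | {p4,p5}.
Refine {p1,p2,p3,p6,p7,p9,p10,p11} on symbol x: members go to different blocks, giving {p1,p2,p3,p6,p10,p11} and {p7,p9}.
On input y, block {p1,p2,p3,p6,p10,p11} splits into {p1,p2,p10,p11} and {p3,p6}.
Split {p4,p5} by δ(·,x) → {p4} and {p5}.
The partition is now stable with 5 blocks: {p1,p2,p10,p11} | {p4} | {p7,p9} | {p3,p6} | {p5}.
The equivalence class containing p6 is {p3,p6}, of size 2.

2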